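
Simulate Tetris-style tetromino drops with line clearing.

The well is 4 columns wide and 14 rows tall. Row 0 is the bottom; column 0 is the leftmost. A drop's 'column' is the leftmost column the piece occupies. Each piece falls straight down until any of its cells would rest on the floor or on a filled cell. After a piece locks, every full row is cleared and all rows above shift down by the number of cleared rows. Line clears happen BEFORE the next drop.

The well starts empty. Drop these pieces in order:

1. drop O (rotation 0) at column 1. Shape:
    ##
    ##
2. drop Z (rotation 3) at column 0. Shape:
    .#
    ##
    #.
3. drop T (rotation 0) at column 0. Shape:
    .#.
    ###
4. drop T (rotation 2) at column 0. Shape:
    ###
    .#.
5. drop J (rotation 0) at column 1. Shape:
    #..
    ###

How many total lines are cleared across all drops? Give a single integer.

Drop 1: O rot0 at col 1 lands with bottom-row=0; cleared 0 line(s) (total 0); column heights now [0 2 2 0], max=2
Drop 2: Z rot3 at col 0 lands with bottom-row=1; cleared 0 line(s) (total 0); column heights now [3 4 2 0], max=4
Drop 3: T rot0 at col 0 lands with bottom-row=4; cleared 0 line(s) (total 0); column heights now [5 6 5 0], max=6
Drop 4: T rot2 at col 0 lands with bottom-row=6; cleared 0 line(s) (total 0); column heights now [8 8 8 0], max=8
Drop 5: J rot0 at col 1 lands with bottom-row=8; cleared 0 line(s) (total 0); column heights now [8 10 9 9], max=10

Answer: 0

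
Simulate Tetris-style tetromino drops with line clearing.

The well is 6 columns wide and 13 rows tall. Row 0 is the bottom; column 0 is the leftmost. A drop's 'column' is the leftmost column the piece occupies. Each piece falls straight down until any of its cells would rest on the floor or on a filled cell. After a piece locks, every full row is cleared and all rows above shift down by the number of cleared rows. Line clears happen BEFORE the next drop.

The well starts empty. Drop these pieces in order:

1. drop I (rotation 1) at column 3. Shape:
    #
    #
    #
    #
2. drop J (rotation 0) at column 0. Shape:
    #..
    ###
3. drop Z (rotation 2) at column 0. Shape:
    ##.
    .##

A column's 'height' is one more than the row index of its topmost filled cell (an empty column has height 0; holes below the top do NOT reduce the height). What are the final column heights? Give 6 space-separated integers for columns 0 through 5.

Answer: 3 3 2 4 0 0

Derivation:
Drop 1: I rot1 at col 3 lands with bottom-row=0; cleared 0 line(s) (total 0); column heights now [0 0 0 4 0 0], max=4
Drop 2: J rot0 at col 0 lands with bottom-row=0; cleared 0 line(s) (total 0); column heights now [2 1 1 4 0 0], max=4
Drop 3: Z rot2 at col 0 lands with bottom-row=1; cleared 0 line(s) (total 0); column heights now [3 3 2 4 0 0], max=4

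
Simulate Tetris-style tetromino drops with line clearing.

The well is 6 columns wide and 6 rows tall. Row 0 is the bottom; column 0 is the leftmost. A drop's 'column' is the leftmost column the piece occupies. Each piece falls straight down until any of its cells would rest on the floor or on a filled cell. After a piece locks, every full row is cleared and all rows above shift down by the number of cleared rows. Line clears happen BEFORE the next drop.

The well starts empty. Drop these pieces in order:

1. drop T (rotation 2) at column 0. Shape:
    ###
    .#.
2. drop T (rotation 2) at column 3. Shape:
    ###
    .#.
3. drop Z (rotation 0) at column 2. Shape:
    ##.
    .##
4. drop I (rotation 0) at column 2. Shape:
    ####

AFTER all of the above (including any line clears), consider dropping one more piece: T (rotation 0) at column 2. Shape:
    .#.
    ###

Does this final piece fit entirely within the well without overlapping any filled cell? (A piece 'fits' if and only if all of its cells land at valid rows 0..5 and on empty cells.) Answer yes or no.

Answer: yes

Derivation:
Drop 1: T rot2 at col 0 lands with bottom-row=0; cleared 0 line(s) (total 0); column heights now [2 2 2 0 0 0], max=2
Drop 2: T rot2 at col 3 lands with bottom-row=0; cleared 1 line(s) (total 1); column heights now [0 1 0 0 1 0], max=1
Drop 3: Z rot0 at col 2 lands with bottom-row=1; cleared 0 line(s) (total 1); column heights now [0 1 3 3 2 0], max=3
Drop 4: I rot0 at col 2 lands with bottom-row=3; cleared 0 line(s) (total 1); column heights now [0 1 4 4 4 4], max=4
Test piece T rot0 at col 2 (width 3): heights before test = [0 1 4 4 4 4]; fits = True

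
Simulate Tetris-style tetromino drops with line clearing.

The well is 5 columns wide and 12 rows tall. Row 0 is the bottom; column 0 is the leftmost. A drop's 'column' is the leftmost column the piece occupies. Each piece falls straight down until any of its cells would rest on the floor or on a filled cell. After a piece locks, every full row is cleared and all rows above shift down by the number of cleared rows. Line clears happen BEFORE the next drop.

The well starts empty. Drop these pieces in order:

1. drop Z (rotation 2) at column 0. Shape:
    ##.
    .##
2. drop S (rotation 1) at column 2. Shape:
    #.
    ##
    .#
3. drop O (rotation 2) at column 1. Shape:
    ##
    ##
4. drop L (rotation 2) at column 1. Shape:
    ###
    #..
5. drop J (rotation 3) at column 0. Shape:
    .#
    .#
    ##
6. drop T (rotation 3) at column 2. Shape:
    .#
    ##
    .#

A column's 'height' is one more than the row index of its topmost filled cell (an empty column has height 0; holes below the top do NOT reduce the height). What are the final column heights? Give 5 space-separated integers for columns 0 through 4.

Answer: 8 10 9 10 0

Derivation:
Drop 1: Z rot2 at col 0 lands with bottom-row=0; cleared 0 line(s) (total 0); column heights now [2 2 1 0 0], max=2
Drop 2: S rot1 at col 2 lands with bottom-row=0; cleared 0 line(s) (total 0); column heights now [2 2 3 2 0], max=3
Drop 3: O rot2 at col 1 lands with bottom-row=3; cleared 0 line(s) (total 0); column heights now [2 5 5 2 0], max=5
Drop 4: L rot2 at col 1 lands with bottom-row=5; cleared 0 line(s) (total 0); column heights now [2 7 7 7 0], max=7
Drop 5: J rot3 at col 0 lands with bottom-row=7; cleared 0 line(s) (total 0); column heights now [8 10 7 7 0], max=10
Drop 6: T rot3 at col 2 lands with bottom-row=7; cleared 0 line(s) (total 0); column heights now [8 10 9 10 0], max=10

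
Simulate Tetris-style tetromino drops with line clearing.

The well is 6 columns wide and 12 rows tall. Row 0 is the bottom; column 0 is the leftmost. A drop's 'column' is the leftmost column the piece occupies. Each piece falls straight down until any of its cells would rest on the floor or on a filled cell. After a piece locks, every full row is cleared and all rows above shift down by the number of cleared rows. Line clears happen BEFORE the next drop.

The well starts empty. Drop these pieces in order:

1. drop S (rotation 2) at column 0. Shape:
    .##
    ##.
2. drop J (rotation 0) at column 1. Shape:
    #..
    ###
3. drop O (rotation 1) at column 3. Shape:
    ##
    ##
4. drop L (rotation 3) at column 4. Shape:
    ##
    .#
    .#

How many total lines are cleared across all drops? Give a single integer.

Drop 1: S rot2 at col 0 lands with bottom-row=0; cleared 0 line(s) (total 0); column heights now [1 2 2 0 0 0], max=2
Drop 2: J rot0 at col 1 lands with bottom-row=2; cleared 0 line(s) (total 0); column heights now [1 4 3 3 0 0], max=4
Drop 3: O rot1 at col 3 lands with bottom-row=3; cleared 0 line(s) (total 0); column heights now [1 4 3 5 5 0], max=5
Drop 4: L rot3 at col 4 lands with bottom-row=3; cleared 0 line(s) (total 0); column heights now [1 4 3 5 6 6], max=6

Answer: 0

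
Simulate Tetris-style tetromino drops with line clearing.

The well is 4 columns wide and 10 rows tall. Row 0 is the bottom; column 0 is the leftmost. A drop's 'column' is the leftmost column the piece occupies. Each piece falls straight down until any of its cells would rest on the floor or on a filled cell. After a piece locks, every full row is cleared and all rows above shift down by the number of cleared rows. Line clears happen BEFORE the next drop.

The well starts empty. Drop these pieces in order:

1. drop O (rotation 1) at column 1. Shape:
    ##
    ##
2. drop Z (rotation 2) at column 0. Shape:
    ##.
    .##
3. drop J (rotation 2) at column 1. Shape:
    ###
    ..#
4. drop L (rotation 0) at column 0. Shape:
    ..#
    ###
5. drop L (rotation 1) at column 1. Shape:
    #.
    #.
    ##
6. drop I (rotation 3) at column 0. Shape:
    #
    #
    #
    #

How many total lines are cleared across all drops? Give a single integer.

Drop 1: O rot1 at col 1 lands with bottom-row=0; cleared 0 line(s) (total 0); column heights now [0 2 2 0], max=2
Drop 2: Z rot2 at col 0 lands with bottom-row=2; cleared 0 line(s) (total 0); column heights now [4 4 3 0], max=4
Drop 3: J rot2 at col 1 lands with bottom-row=3; cleared 0 line(s) (total 0); column heights now [4 5 5 5], max=5
Drop 4: L rot0 at col 0 lands with bottom-row=5; cleared 0 line(s) (total 0); column heights now [6 6 7 5], max=7
Drop 5: L rot1 at col 1 lands with bottom-row=7; cleared 0 line(s) (total 0); column heights now [6 10 8 5], max=10
Drop 6: I rot3 at col 0 lands with bottom-row=6; cleared 0 line(s) (total 0); column heights now [10 10 8 5], max=10

Answer: 0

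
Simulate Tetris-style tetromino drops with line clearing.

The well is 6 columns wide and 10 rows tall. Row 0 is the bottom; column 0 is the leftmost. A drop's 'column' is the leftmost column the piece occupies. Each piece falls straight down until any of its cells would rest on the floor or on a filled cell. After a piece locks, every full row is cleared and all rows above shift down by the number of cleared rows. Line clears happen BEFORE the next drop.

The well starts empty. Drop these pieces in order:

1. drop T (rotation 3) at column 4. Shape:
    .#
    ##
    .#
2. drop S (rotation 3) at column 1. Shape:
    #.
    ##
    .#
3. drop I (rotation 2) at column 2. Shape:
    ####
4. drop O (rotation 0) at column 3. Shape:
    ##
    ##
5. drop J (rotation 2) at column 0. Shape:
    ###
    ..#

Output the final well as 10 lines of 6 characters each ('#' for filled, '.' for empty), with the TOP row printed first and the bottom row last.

Drop 1: T rot3 at col 4 lands with bottom-row=0; cleared 0 line(s) (total 0); column heights now [0 0 0 0 2 3], max=3
Drop 2: S rot3 at col 1 lands with bottom-row=0; cleared 0 line(s) (total 0); column heights now [0 3 2 0 2 3], max=3
Drop 3: I rot2 at col 2 lands with bottom-row=3; cleared 0 line(s) (total 0); column heights now [0 3 4 4 4 4], max=4
Drop 4: O rot0 at col 3 lands with bottom-row=4; cleared 0 line(s) (total 0); column heights now [0 3 4 6 6 4], max=6
Drop 5: J rot2 at col 0 lands with bottom-row=4; cleared 0 line(s) (total 0); column heights now [6 6 6 6 6 4], max=6

Answer: ......
......
......
......
#####.
..###.
..####
.#...#
.##.##
..#..#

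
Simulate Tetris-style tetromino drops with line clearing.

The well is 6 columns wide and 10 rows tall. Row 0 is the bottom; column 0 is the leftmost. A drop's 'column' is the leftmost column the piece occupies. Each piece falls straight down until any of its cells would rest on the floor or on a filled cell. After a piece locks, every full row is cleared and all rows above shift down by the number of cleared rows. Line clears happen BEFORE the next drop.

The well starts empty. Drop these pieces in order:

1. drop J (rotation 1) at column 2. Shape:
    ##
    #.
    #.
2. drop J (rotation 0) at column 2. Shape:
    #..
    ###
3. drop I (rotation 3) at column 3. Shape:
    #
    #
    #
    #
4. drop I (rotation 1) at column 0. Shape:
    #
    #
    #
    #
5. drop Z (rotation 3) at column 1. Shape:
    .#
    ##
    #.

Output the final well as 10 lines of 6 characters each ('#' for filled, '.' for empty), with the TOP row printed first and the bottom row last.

Drop 1: J rot1 at col 2 lands with bottom-row=0; cleared 0 line(s) (total 0); column heights now [0 0 3 3 0 0], max=3
Drop 2: J rot0 at col 2 lands with bottom-row=3; cleared 0 line(s) (total 0); column heights now [0 0 5 4 4 0], max=5
Drop 3: I rot3 at col 3 lands with bottom-row=4; cleared 0 line(s) (total 0); column heights now [0 0 5 8 4 0], max=8
Drop 4: I rot1 at col 0 lands with bottom-row=0; cleared 0 line(s) (total 0); column heights now [4 0 5 8 4 0], max=8
Drop 5: Z rot3 at col 1 lands with bottom-row=4; cleared 0 line(s) (total 0); column heights now [4 6 7 8 4 0], max=8

Answer: ......
......
...#..
..##..
.###..
.###..
#.###.
#.##..
#.#...
#.#...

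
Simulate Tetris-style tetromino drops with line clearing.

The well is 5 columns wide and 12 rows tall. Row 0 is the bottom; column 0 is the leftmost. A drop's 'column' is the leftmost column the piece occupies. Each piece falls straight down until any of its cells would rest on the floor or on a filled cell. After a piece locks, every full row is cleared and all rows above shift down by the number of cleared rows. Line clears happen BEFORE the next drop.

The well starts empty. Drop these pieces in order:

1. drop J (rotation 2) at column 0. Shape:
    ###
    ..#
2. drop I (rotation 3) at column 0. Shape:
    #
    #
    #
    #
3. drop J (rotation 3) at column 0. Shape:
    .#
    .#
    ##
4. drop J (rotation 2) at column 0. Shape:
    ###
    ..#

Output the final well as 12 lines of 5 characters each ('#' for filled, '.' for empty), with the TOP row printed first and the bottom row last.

Drop 1: J rot2 at col 0 lands with bottom-row=0; cleared 0 line(s) (total 0); column heights now [2 2 2 0 0], max=2
Drop 2: I rot3 at col 0 lands with bottom-row=2; cleared 0 line(s) (total 0); column heights now [6 2 2 0 0], max=6
Drop 3: J rot3 at col 0 lands with bottom-row=6; cleared 0 line(s) (total 0); column heights now [7 9 2 0 0], max=9
Drop 4: J rot2 at col 0 lands with bottom-row=8; cleared 0 line(s) (total 0); column heights now [10 10 10 0 0], max=10

Answer: .....
.....
###..
.##..
.#...
##...
#....
#....
#....
#....
###..
..#..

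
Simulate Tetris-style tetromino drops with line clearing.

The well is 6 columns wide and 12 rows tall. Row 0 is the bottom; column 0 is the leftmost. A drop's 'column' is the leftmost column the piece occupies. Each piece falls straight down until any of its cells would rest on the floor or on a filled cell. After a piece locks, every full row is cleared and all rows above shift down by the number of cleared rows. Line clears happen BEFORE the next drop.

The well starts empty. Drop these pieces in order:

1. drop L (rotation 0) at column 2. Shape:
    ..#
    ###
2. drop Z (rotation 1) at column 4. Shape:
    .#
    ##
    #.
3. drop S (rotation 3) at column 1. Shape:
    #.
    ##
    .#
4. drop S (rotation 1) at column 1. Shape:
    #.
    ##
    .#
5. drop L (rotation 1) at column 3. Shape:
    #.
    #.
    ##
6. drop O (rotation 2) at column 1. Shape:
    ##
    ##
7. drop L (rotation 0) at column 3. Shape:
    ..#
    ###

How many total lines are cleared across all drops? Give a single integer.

Drop 1: L rot0 at col 2 lands with bottom-row=0; cleared 0 line(s) (total 0); column heights now [0 0 1 1 2 0], max=2
Drop 2: Z rot1 at col 4 lands with bottom-row=2; cleared 0 line(s) (total 0); column heights now [0 0 1 1 4 5], max=5
Drop 3: S rot3 at col 1 lands with bottom-row=1; cleared 0 line(s) (total 0); column heights now [0 4 3 1 4 5], max=5
Drop 4: S rot1 at col 1 lands with bottom-row=3; cleared 0 line(s) (total 0); column heights now [0 6 5 1 4 5], max=6
Drop 5: L rot1 at col 3 lands with bottom-row=4; cleared 0 line(s) (total 0); column heights now [0 6 5 7 5 5], max=7
Drop 6: O rot2 at col 1 lands with bottom-row=6; cleared 0 line(s) (total 0); column heights now [0 8 8 7 5 5], max=8
Drop 7: L rot0 at col 3 lands with bottom-row=7; cleared 0 line(s) (total 0); column heights now [0 8 8 8 8 9], max=9

Answer: 0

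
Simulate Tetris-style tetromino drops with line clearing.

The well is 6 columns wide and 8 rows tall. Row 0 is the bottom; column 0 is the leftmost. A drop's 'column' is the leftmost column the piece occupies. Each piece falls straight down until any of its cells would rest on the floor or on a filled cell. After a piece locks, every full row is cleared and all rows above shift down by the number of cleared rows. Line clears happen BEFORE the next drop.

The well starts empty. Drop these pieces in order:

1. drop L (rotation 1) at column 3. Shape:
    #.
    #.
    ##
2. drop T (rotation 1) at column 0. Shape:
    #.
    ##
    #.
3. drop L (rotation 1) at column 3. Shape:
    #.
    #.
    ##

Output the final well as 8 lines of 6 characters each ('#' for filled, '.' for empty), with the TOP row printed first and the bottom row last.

Drop 1: L rot1 at col 3 lands with bottom-row=0; cleared 0 line(s) (total 0); column heights now [0 0 0 3 1 0], max=3
Drop 2: T rot1 at col 0 lands with bottom-row=0; cleared 0 line(s) (total 0); column heights now [3 2 0 3 1 0], max=3
Drop 3: L rot1 at col 3 lands with bottom-row=3; cleared 0 line(s) (total 0); column heights now [3 2 0 6 4 0], max=6

Answer: ......
......
...#..
...#..
...##.
#..#..
##.#..
#..##.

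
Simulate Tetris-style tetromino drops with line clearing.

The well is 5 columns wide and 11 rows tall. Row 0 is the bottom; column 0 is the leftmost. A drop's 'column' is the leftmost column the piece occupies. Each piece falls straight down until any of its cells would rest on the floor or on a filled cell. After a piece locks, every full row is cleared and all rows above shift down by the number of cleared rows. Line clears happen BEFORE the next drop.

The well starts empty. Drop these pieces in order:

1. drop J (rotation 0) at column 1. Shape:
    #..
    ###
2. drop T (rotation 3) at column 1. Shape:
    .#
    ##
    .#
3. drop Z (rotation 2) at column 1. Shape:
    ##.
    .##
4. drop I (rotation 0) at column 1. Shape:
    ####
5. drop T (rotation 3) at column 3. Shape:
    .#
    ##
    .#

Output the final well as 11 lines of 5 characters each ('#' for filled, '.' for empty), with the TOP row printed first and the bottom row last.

Drop 1: J rot0 at col 1 lands with bottom-row=0; cleared 0 line(s) (total 0); column heights now [0 2 1 1 0], max=2
Drop 2: T rot3 at col 1 lands with bottom-row=1; cleared 0 line(s) (total 0); column heights now [0 3 4 1 0], max=4
Drop 3: Z rot2 at col 1 lands with bottom-row=4; cleared 0 line(s) (total 0); column heights now [0 6 6 5 0], max=6
Drop 4: I rot0 at col 1 lands with bottom-row=6; cleared 0 line(s) (total 0); column heights now [0 7 7 7 7], max=7
Drop 5: T rot3 at col 3 lands with bottom-row=7; cleared 0 line(s) (total 0); column heights now [0 7 7 9 10], max=10

Answer: .....
....#
...##
....#
.####
.##..
..##.
..#..
.##..
.##..
.###.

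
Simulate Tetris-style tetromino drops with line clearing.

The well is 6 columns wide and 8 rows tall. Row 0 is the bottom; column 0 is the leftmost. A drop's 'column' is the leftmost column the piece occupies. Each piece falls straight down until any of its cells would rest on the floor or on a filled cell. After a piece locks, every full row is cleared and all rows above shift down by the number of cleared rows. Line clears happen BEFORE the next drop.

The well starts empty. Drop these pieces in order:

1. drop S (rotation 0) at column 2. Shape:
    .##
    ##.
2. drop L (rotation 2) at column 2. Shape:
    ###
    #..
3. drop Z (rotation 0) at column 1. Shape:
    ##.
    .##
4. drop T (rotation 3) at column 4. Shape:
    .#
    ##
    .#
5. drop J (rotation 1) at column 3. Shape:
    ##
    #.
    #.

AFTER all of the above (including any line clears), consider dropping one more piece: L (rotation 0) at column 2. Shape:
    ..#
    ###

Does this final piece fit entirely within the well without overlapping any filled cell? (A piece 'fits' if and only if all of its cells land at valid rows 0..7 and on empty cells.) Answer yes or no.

Answer: no

Derivation:
Drop 1: S rot0 at col 2 lands with bottom-row=0; cleared 0 line(s) (total 0); column heights now [0 0 1 2 2 0], max=2
Drop 2: L rot2 at col 2 lands with bottom-row=1; cleared 0 line(s) (total 0); column heights now [0 0 3 3 3 0], max=3
Drop 3: Z rot0 at col 1 lands with bottom-row=3; cleared 0 line(s) (total 0); column heights now [0 5 5 4 3 0], max=5
Drop 4: T rot3 at col 4 lands with bottom-row=2; cleared 0 line(s) (total 0); column heights now [0 5 5 4 4 5], max=5
Drop 5: J rot1 at col 3 lands with bottom-row=4; cleared 0 line(s) (total 0); column heights now [0 5 5 7 7 5], max=7
Test piece L rot0 at col 2 (width 3): heights before test = [0 5 5 7 7 5]; fits = False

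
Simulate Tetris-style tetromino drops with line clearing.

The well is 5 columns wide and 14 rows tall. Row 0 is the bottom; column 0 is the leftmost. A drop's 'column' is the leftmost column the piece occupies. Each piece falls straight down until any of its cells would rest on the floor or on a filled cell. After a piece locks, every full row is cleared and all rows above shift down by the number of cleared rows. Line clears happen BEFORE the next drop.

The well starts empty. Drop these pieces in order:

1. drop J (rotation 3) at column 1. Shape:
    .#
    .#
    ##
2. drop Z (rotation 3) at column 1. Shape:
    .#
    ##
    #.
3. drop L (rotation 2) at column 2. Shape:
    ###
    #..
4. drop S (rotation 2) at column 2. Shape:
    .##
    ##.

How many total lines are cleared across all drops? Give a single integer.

Answer: 0

Derivation:
Drop 1: J rot3 at col 1 lands with bottom-row=0; cleared 0 line(s) (total 0); column heights now [0 1 3 0 0], max=3
Drop 2: Z rot3 at col 1 lands with bottom-row=2; cleared 0 line(s) (total 0); column heights now [0 4 5 0 0], max=5
Drop 3: L rot2 at col 2 lands with bottom-row=5; cleared 0 line(s) (total 0); column heights now [0 4 7 7 7], max=7
Drop 4: S rot2 at col 2 lands with bottom-row=7; cleared 0 line(s) (total 0); column heights now [0 4 8 9 9], max=9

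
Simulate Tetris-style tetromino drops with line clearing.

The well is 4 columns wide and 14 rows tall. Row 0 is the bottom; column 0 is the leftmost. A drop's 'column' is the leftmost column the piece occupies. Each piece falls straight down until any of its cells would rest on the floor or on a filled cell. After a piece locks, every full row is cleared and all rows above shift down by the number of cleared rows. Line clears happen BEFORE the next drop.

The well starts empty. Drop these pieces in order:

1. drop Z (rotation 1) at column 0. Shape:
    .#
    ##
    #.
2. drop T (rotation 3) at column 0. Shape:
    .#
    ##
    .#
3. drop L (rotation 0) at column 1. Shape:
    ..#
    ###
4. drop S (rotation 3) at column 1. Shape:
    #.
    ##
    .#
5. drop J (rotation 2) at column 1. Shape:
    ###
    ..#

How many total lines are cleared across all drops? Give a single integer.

Drop 1: Z rot1 at col 0 lands with bottom-row=0; cleared 0 line(s) (total 0); column heights now [2 3 0 0], max=3
Drop 2: T rot3 at col 0 lands with bottom-row=3; cleared 0 line(s) (total 0); column heights now [5 6 0 0], max=6
Drop 3: L rot0 at col 1 lands with bottom-row=6; cleared 0 line(s) (total 0); column heights now [5 7 7 8], max=8
Drop 4: S rot3 at col 1 lands with bottom-row=7; cleared 0 line(s) (total 0); column heights now [5 10 9 8], max=10
Drop 5: J rot2 at col 1 lands with bottom-row=9; cleared 0 line(s) (total 0); column heights now [5 11 11 11], max=11

Answer: 0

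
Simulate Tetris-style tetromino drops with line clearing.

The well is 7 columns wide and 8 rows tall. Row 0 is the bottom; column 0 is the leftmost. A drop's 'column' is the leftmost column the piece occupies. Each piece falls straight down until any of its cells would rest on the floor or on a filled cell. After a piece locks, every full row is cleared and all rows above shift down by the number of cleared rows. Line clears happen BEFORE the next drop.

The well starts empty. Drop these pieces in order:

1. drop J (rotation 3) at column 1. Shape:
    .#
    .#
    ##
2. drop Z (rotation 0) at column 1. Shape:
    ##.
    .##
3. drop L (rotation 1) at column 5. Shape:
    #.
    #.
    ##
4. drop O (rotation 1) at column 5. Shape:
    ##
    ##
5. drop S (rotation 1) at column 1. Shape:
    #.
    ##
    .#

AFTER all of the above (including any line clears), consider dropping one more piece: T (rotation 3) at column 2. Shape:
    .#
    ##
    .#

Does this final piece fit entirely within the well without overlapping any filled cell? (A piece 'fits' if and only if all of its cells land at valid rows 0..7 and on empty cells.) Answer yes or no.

Answer: no

Derivation:
Drop 1: J rot3 at col 1 lands with bottom-row=0; cleared 0 line(s) (total 0); column heights now [0 1 3 0 0 0 0], max=3
Drop 2: Z rot0 at col 1 lands with bottom-row=3; cleared 0 line(s) (total 0); column heights now [0 5 5 4 0 0 0], max=5
Drop 3: L rot1 at col 5 lands with bottom-row=0; cleared 0 line(s) (total 0); column heights now [0 5 5 4 0 3 1], max=5
Drop 4: O rot1 at col 5 lands with bottom-row=3; cleared 0 line(s) (total 0); column heights now [0 5 5 4 0 5 5], max=5
Drop 5: S rot1 at col 1 lands with bottom-row=5; cleared 0 line(s) (total 0); column heights now [0 8 7 4 0 5 5], max=8
Test piece T rot3 at col 2 (width 2): heights before test = [0 8 7 4 0 5 5]; fits = False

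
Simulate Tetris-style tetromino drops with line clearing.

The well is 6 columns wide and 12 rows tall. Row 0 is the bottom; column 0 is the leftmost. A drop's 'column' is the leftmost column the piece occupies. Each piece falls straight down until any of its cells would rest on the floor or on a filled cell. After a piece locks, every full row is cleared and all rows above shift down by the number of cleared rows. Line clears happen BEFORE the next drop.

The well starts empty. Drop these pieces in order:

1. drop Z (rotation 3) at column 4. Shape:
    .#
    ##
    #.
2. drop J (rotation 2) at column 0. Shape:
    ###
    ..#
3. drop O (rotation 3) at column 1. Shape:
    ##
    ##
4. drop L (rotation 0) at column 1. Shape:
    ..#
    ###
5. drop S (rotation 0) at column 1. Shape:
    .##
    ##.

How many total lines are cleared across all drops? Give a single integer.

Answer: 0

Derivation:
Drop 1: Z rot3 at col 4 lands with bottom-row=0; cleared 0 line(s) (total 0); column heights now [0 0 0 0 2 3], max=3
Drop 2: J rot2 at col 0 lands with bottom-row=0; cleared 0 line(s) (total 0); column heights now [2 2 2 0 2 3], max=3
Drop 3: O rot3 at col 1 lands with bottom-row=2; cleared 0 line(s) (total 0); column heights now [2 4 4 0 2 3], max=4
Drop 4: L rot0 at col 1 lands with bottom-row=4; cleared 0 line(s) (total 0); column heights now [2 5 5 6 2 3], max=6
Drop 5: S rot0 at col 1 lands with bottom-row=5; cleared 0 line(s) (total 0); column heights now [2 6 7 7 2 3], max=7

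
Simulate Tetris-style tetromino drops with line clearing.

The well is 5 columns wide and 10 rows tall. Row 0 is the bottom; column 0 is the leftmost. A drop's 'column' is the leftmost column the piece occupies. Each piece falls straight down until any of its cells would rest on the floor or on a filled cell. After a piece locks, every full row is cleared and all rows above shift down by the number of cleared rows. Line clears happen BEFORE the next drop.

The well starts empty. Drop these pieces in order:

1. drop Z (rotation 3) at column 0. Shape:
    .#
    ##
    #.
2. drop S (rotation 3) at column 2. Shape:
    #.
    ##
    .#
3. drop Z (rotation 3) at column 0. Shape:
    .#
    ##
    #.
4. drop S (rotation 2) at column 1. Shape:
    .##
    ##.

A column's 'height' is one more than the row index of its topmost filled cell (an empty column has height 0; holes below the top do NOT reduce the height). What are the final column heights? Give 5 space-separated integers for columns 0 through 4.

Answer: 4 6 7 7 0

Derivation:
Drop 1: Z rot3 at col 0 lands with bottom-row=0; cleared 0 line(s) (total 0); column heights now [2 3 0 0 0], max=3
Drop 2: S rot3 at col 2 lands with bottom-row=0; cleared 0 line(s) (total 0); column heights now [2 3 3 2 0], max=3
Drop 3: Z rot3 at col 0 lands with bottom-row=2; cleared 0 line(s) (total 0); column heights now [4 5 3 2 0], max=5
Drop 4: S rot2 at col 1 lands with bottom-row=5; cleared 0 line(s) (total 0); column heights now [4 6 7 7 0], max=7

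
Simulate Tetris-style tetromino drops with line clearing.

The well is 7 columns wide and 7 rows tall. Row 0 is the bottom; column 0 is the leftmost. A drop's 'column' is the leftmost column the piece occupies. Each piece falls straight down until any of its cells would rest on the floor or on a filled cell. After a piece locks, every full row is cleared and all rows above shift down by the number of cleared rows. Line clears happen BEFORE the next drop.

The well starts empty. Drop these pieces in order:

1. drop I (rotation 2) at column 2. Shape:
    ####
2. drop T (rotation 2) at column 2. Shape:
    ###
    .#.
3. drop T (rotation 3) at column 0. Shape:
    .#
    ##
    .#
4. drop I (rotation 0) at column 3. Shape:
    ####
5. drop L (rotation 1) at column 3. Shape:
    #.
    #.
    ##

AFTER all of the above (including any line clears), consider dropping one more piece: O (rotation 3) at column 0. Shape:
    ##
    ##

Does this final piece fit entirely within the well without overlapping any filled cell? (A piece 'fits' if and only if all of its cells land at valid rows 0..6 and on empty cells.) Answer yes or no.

Drop 1: I rot2 at col 2 lands with bottom-row=0; cleared 0 line(s) (total 0); column heights now [0 0 1 1 1 1 0], max=1
Drop 2: T rot2 at col 2 lands with bottom-row=1; cleared 0 line(s) (total 0); column heights now [0 0 3 3 3 1 0], max=3
Drop 3: T rot3 at col 0 lands with bottom-row=0; cleared 0 line(s) (total 0); column heights now [2 3 3 3 3 1 0], max=3
Drop 4: I rot0 at col 3 lands with bottom-row=3; cleared 0 line(s) (total 0); column heights now [2 3 3 4 4 4 4], max=4
Drop 5: L rot1 at col 3 lands with bottom-row=4; cleared 0 line(s) (total 0); column heights now [2 3 3 7 5 4 4], max=7
Test piece O rot3 at col 0 (width 2): heights before test = [2 3 3 7 5 4 4]; fits = True

Answer: yes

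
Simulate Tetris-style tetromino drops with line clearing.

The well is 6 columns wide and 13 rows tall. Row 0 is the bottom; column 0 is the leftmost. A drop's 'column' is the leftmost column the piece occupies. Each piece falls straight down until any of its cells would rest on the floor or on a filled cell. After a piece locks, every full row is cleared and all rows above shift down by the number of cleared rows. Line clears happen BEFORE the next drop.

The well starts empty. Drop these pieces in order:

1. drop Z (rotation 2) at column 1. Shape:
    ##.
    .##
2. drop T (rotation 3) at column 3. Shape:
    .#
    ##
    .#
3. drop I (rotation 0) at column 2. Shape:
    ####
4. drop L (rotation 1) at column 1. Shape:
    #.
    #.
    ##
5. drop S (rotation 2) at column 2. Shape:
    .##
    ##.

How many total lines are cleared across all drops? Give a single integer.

Answer: 0

Derivation:
Drop 1: Z rot2 at col 1 lands with bottom-row=0; cleared 0 line(s) (total 0); column heights now [0 2 2 1 0 0], max=2
Drop 2: T rot3 at col 3 lands with bottom-row=0; cleared 0 line(s) (total 0); column heights now [0 2 2 2 3 0], max=3
Drop 3: I rot0 at col 2 lands with bottom-row=3; cleared 0 line(s) (total 0); column heights now [0 2 4 4 4 4], max=4
Drop 4: L rot1 at col 1 lands with bottom-row=4; cleared 0 line(s) (total 0); column heights now [0 7 5 4 4 4], max=7
Drop 5: S rot2 at col 2 lands with bottom-row=5; cleared 0 line(s) (total 0); column heights now [0 7 6 7 7 4], max=7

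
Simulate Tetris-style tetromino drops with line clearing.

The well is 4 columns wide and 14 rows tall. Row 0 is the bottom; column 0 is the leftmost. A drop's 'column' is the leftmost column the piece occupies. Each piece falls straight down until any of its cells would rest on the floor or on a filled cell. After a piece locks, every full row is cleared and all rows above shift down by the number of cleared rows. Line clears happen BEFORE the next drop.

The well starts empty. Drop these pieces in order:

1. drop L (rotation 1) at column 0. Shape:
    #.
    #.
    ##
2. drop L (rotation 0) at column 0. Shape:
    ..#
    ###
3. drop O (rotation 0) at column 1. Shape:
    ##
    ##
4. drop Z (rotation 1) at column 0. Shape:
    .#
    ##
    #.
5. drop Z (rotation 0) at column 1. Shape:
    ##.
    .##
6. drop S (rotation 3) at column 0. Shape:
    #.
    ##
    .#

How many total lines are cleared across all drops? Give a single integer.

Answer: 0

Derivation:
Drop 1: L rot1 at col 0 lands with bottom-row=0; cleared 0 line(s) (total 0); column heights now [3 1 0 0], max=3
Drop 2: L rot0 at col 0 lands with bottom-row=3; cleared 0 line(s) (total 0); column heights now [4 4 5 0], max=5
Drop 3: O rot0 at col 1 lands with bottom-row=5; cleared 0 line(s) (total 0); column heights now [4 7 7 0], max=7
Drop 4: Z rot1 at col 0 lands with bottom-row=6; cleared 0 line(s) (total 0); column heights now [8 9 7 0], max=9
Drop 5: Z rot0 at col 1 lands with bottom-row=8; cleared 0 line(s) (total 0); column heights now [8 10 10 9], max=10
Drop 6: S rot3 at col 0 lands with bottom-row=10; cleared 0 line(s) (total 0); column heights now [13 12 10 9], max=13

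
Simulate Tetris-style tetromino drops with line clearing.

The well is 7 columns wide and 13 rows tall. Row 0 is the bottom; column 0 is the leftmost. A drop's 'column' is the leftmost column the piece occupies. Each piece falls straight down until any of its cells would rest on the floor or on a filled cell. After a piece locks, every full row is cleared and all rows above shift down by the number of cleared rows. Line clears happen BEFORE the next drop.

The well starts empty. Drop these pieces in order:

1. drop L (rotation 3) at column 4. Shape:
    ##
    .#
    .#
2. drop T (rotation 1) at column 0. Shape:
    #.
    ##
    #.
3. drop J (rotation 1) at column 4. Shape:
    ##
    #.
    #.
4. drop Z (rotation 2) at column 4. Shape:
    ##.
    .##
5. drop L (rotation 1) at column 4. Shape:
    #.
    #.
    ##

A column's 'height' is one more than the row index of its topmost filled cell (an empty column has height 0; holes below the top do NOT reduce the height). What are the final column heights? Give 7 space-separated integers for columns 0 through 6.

Answer: 3 2 0 0 11 9 7

Derivation:
Drop 1: L rot3 at col 4 lands with bottom-row=0; cleared 0 line(s) (total 0); column heights now [0 0 0 0 3 3 0], max=3
Drop 2: T rot1 at col 0 lands with bottom-row=0; cleared 0 line(s) (total 0); column heights now [3 2 0 0 3 3 0], max=3
Drop 3: J rot1 at col 4 lands with bottom-row=3; cleared 0 line(s) (total 0); column heights now [3 2 0 0 6 6 0], max=6
Drop 4: Z rot2 at col 4 lands with bottom-row=6; cleared 0 line(s) (total 0); column heights now [3 2 0 0 8 8 7], max=8
Drop 5: L rot1 at col 4 lands with bottom-row=8; cleared 0 line(s) (total 0); column heights now [3 2 0 0 11 9 7], max=11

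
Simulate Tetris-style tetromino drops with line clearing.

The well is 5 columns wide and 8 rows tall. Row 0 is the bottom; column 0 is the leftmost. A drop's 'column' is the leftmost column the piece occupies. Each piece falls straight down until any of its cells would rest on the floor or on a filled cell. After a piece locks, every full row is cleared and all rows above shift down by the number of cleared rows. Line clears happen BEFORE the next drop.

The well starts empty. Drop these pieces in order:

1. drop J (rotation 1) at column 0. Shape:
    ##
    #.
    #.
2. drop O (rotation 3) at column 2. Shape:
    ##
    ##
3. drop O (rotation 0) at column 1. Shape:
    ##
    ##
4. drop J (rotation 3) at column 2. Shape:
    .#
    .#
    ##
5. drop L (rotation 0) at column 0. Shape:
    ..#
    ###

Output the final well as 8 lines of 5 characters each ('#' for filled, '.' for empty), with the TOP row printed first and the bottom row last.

Answer: ..##.
####.
..##.
.##..
.##..
##...
#.##.
#.##.

Derivation:
Drop 1: J rot1 at col 0 lands with bottom-row=0; cleared 0 line(s) (total 0); column heights now [3 3 0 0 0], max=3
Drop 2: O rot3 at col 2 lands with bottom-row=0; cleared 0 line(s) (total 0); column heights now [3 3 2 2 0], max=3
Drop 3: O rot0 at col 1 lands with bottom-row=3; cleared 0 line(s) (total 0); column heights now [3 5 5 2 0], max=5
Drop 4: J rot3 at col 2 lands with bottom-row=5; cleared 0 line(s) (total 0); column heights now [3 5 6 8 0], max=8
Drop 5: L rot0 at col 0 lands with bottom-row=6; cleared 0 line(s) (total 0); column heights now [7 7 8 8 0], max=8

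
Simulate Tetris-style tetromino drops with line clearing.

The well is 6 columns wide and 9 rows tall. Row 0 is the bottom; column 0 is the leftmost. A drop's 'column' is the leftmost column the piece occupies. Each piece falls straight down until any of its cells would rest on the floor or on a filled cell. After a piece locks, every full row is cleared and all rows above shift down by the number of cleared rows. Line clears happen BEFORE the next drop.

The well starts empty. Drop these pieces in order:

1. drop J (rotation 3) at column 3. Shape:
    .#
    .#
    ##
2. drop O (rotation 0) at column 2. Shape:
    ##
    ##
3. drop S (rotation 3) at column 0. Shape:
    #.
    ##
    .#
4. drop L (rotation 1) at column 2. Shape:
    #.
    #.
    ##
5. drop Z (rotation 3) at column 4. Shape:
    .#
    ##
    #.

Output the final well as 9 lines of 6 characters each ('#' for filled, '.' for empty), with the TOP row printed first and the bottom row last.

Drop 1: J rot3 at col 3 lands with bottom-row=0; cleared 0 line(s) (total 0); column heights now [0 0 0 1 3 0], max=3
Drop 2: O rot0 at col 2 lands with bottom-row=1; cleared 0 line(s) (total 0); column heights now [0 0 3 3 3 0], max=3
Drop 3: S rot3 at col 0 lands with bottom-row=0; cleared 0 line(s) (total 0); column heights now [3 2 3 3 3 0], max=3
Drop 4: L rot1 at col 2 lands with bottom-row=3; cleared 0 line(s) (total 0); column heights now [3 2 6 4 3 0], max=6
Drop 5: Z rot3 at col 4 lands with bottom-row=3; cleared 0 line(s) (total 0); column heights now [3 2 6 4 5 6], max=6

Answer: ......
......
......
..#..#
..#.##
..###.
#.###.
#####.
.#.##.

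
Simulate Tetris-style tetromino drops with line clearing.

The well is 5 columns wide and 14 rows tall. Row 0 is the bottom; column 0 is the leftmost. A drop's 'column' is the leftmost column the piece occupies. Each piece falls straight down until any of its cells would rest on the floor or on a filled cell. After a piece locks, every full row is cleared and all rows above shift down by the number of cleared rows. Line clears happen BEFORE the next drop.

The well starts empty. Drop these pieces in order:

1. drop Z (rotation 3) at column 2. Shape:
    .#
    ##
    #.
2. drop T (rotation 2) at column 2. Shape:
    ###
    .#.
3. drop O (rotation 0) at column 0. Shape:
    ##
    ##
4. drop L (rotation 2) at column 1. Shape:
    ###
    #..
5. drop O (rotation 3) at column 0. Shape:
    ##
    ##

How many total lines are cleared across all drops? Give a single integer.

Drop 1: Z rot3 at col 2 lands with bottom-row=0; cleared 0 line(s) (total 0); column heights now [0 0 2 3 0], max=3
Drop 2: T rot2 at col 2 lands with bottom-row=3; cleared 0 line(s) (total 0); column heights now [0 0 5 5 5], max=5
Drop 3: O rot0 at col 0 lands with bottom-row=0; cleared 0 line(s) (total 0); column heights now [2 2 5 5 5], max=5
Drop 4: L rot2 at col 1 lands with bottom-row=4; cleared 0 line(s) (total 0); column heights now [2 6 6 6 5], max=6
Drop 5: O rot3 at col 0 lands with bottom-row=6; cleared 0 line(s) (total 0); column heights now [8 8 6 6 5], max=8

Answer: 0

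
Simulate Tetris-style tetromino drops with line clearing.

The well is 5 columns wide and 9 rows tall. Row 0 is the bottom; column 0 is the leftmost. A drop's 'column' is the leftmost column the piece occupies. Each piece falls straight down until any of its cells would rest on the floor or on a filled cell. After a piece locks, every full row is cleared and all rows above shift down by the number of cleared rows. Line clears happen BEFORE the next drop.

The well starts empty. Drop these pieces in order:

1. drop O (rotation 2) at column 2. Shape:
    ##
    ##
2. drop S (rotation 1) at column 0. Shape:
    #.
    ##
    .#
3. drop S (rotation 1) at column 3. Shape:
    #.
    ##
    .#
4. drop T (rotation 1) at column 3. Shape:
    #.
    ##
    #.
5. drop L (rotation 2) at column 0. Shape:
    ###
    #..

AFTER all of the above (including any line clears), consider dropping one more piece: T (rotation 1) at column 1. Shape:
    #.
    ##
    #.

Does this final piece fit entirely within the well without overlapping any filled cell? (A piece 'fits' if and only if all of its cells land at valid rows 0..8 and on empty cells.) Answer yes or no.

Answer: yes

Derivation:
Drop 1: O rot2 at col 2 lands with bottom-row=0; cleared 0 line(s) (total 0); column heights now [0 0 2 2 0], max=2
Drop 2: S rot1 at col 0 lands with bottom-row=0; cleared 0 line(s) (total 0); column heights now [3 2 2 2 0], max=3
Drop 3: S rot1 at col 3 lands with bottom-row=1; cleared 1 line(s) (total 1); column heights now [2 1 1 3 2], max=3
Drop 4: T rot1 at col 3 lands with bottom-row=3; cleared 0 line(s) (total 1); column heights now [2 1 1 6 5], max=6
Drop 5: L rot2 at col 0 lands with bottom-row=2; cleared 0 line(s) (total 1); column heights now [4 4 4 6 5], max=6
Test piece T rot1 at col 1 (width 2): heights before test = [4 4 4 6 5]; fits = True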